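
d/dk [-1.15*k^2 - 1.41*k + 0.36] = -2.3*k - 1.41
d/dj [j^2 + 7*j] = 2*j + 7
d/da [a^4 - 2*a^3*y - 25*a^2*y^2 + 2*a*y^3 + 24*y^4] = 4*a^3 - 6*a^2*y - 50*a*y^2 + 2*y^3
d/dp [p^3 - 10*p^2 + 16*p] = 3*p^2 - 20*p + 16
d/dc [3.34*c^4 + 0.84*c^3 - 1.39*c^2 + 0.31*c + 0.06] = 13.36*c^3 + 2.52*c^2 - 2.78*c + 0.31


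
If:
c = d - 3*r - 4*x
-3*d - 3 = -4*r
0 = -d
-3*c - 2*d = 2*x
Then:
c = 9/20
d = 0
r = 3/4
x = -27/40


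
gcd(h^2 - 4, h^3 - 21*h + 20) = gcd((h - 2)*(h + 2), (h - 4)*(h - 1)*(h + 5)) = 1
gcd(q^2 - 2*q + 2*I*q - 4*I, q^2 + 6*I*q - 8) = q + 2*I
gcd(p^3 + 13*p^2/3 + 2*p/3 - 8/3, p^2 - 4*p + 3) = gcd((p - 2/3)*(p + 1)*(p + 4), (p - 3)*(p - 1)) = 1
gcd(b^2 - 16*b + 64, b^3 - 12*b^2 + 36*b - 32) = b - 8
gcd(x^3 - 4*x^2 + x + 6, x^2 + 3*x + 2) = x + 1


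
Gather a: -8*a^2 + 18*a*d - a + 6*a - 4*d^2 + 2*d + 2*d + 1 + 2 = -8*a^2 + a*(18*d + 5) - 4*d^2 + 4*d + 3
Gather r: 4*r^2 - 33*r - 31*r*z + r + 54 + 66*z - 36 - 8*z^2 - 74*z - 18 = 4*r^2 + r*(-31*z - 32) - 8*z^2 - 8*z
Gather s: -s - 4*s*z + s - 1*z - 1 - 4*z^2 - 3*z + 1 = -4*s*z - 4*z^2 - 4*z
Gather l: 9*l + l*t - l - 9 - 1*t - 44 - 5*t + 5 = l*(t + 8) - 6*t - 48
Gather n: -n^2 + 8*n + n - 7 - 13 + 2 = -n^2 + 9*n - 18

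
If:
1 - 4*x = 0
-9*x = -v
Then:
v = 9/4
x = 1/4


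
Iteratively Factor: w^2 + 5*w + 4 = (w + 4)*(w + 1)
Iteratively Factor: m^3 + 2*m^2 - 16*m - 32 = (m - 4)*(m^2 + 6*m + 8) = (m - 4)*(m + 4)*(m + 2)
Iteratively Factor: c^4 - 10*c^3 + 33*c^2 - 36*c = (c - 4)*(c^3 - 6*c^2 + 9*c) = c*(c - 4)*(c^2 - 6*c + 9) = c*(c - 4)*(c - 3)*(c - 3)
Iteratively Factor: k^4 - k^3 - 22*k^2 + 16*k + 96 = (k + 2)*(k^3 - 3*k^2 - 16*k + 48) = (k - 4)*(k + 2)*(k^2 + k - 12) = (k - 4)*(k + 2)*(k + 4)*(k - 3)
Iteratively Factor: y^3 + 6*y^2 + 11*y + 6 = (y + 1)*(y^2 + 5*y + 6) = (y + 1)*(y + 3)*(y + 2)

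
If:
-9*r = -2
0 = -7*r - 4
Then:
No Solution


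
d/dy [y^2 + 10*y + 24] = 2*y + 10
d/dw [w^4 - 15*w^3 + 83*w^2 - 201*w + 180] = 4*w^3 - 45*w^2 + 166*w - 201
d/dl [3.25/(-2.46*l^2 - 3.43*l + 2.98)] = (15.99*l + 11.1475)/(2.46*l^2 + 3.43*l - 2.98)^2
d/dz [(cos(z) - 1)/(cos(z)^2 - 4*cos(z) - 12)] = (cos(z)^2 - 2*cos(z) + 16)*sin(z)/(sin(z)^2 + 4*cos(z) + 11)^2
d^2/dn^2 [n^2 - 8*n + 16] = 2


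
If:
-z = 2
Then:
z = -2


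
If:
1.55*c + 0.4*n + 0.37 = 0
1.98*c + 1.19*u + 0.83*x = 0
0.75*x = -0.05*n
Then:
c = 3.87096774193548*x - 0.238709677419355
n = -15.0*x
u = 0.397180807806994 - 7.13824884792627*x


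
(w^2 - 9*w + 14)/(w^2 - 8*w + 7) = (w - 2)/(w - 1)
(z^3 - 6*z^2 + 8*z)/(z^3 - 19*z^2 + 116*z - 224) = z*(z - 2)/(z^2 - 15*z + 56)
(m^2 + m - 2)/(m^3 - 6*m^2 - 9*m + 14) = 1/(m - 7)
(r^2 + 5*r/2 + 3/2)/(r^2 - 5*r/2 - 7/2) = (2*r + 3)/(2*r - 7)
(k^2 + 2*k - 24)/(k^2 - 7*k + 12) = (k + 6)/(k - 3)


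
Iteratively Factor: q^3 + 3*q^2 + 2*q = (q + 2)*(q^2 + q) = (q + 1)*(q + 2)*(q)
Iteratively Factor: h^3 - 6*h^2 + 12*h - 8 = (h - 2)*(h^2 - 4*h + 4) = (h - 2)^2*(h - 2)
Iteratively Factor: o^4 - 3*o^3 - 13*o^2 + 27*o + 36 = (o - 4)*(o^3 + o^2 - 9*o - 9) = (o - 4)*(o - 3)*(o^2 + 4*o + 3) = (o - 4)*(o - 3)*(o + 1)*(o + 3)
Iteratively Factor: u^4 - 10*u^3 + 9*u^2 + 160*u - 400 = (u - 5)*(u^3 - 5*u^2 - 16*u + 80) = (u - 5)^2*(u^2 - 16) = (u - 5)^2*(u + 4)*(u - 4)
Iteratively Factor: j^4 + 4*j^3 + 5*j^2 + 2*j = (j + 1)*(j^3 + 3*j^2 + 2*j) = (j + 1)*(j + 2)*(j^2 + j) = j*(j + 1)*(j + 2)*(j + 1)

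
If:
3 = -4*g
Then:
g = -3/4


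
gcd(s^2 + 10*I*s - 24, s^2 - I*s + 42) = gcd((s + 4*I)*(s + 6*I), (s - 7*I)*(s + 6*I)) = s + 6*I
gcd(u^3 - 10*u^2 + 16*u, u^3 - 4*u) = u^2 - 2*u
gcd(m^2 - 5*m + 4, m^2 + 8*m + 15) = 1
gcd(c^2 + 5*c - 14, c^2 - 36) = 1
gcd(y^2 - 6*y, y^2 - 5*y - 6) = y - 6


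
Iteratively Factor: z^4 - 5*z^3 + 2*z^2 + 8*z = (z - 4)*(z^3 - z^2 - 2*z) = z*(z - 4)*(z^2 - z - 2) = z*(z - 4)*(z - 2)*(z + 1)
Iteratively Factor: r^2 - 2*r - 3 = (r - 3)*(r + 1)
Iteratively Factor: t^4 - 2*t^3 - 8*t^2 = (t + 2)*(t^3 - 4*t^2) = t*(t + 2)*(t^2 - 4*t) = t*(t - 4)*(t + 2)*(t)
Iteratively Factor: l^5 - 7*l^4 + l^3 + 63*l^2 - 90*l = (l - 2)*(l^4 - 5*l^3 - 9*l^2 + 45*l) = (l - 2)*(l + 3)*(l^3 - 8*l^2 + 15*l) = l*(l - 2)*(l + 3)*(l^2 - 8*l + 15) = l*(l - 3)*(l - 2)*(l + 3)*(l - 5)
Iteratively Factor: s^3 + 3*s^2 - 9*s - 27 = (s + 3)*(s^2 - 9) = (s - 3)*(s + 3)*(s + 3)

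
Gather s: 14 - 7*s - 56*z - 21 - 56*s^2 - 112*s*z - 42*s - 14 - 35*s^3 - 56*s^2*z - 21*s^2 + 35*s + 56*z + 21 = -35*s^3 + s^2*(-56*z - 77) + s*(-112*z - 14)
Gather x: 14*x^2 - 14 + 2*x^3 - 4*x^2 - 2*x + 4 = 2*x^3 + 10*x^2 - 2*x - 10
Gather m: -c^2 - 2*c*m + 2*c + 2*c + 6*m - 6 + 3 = -c^2 + 4*c + m*(6 - 2*c) - 3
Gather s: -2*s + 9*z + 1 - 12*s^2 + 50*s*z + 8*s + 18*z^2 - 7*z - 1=-12*s^2 + s*(50*z + 6) + 18*z^2 + 2*z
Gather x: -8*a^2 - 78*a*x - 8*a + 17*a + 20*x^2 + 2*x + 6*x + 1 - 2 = -8*a^2 + 9*a + 20*x^2 + x*(8 - 78*a) - 1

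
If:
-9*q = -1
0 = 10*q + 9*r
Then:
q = 1/9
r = -10/81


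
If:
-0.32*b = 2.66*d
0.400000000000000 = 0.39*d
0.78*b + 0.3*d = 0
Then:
No Solution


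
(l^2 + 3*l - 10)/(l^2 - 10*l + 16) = (l + 5)/(l - 8)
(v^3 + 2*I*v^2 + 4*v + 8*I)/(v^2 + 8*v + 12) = (v^3 + 2*I*v^2 + 4*v + 8*I)/(v^2 + 8*v + 12)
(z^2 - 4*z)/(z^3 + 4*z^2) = (z - 4)/(z*(z + 4))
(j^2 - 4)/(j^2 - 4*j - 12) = (j - 2)/(j - 6)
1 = 1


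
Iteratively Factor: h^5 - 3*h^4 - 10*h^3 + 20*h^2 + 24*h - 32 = (h + 2)*(h^4 - 5*h^3 + 20*h - 16) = (h - 2)*(h + 2)*(h^3 - 3*h^2 - 6*h + 8) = (h - 2)*(h + 2)^2*(h^2 - 5*h + 4) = (h - 2)*(h - 1)*(h + 2)^2*(h - 4)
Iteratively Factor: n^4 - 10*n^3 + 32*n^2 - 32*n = (n - 4)*(n^3 - 6*n^2 + 8*n) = n*(n - 4)*(n^2 - 6*n + 8) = n*(n - 4)^2*(n - 2)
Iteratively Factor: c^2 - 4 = (c + 2)*(c - 2)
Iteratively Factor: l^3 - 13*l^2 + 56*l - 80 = (l - 5)*(l^2 - 8*l + 16) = (l - 5)*(l - 4)*(l - 4)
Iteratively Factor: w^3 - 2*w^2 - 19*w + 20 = (w - 5)*(w^2 + 3*w - 4) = (w - 5)*(w + 4)*(w - 1)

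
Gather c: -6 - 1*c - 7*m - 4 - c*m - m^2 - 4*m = c*(-m - 1) - m^2 - 11*m - 10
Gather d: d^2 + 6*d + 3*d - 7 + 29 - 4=d^2 + 9*d + 18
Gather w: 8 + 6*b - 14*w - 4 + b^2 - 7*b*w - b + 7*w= b^2 + 5*b + w*(-7*b - 7) + 4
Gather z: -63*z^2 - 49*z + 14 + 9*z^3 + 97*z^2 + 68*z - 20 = 9*z^3 + 34*z^2 + 19*z - 6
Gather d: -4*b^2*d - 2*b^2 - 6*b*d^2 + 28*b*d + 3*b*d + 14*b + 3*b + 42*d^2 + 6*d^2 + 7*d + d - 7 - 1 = -2*b^2 + 17*b + d^2*(48 - 6*b) + d*(-4*b^2 + 31*b + 8) - 8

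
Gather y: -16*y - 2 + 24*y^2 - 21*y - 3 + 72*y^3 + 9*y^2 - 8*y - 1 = 72*y^3 + 33*y^2 - 45*y - 6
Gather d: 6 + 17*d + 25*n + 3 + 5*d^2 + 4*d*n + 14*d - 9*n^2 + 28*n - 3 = 5*d^2 + d*(4*n + 31) - 9*n^2 + 53*n + 6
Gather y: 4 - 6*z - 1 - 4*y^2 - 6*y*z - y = -4*y^2 + y*(-6*z - 1) - 6*z + 3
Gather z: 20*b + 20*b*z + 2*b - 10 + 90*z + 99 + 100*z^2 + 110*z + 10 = 22*b + 100*z^2 + z*(20*b + 200) + 99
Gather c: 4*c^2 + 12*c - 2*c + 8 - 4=4*c^2 + 10*c + 4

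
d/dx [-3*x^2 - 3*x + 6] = -6*x - 3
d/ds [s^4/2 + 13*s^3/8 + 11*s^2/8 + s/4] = 2*s^3 + 39*s^2/8 + 11*s/4 + 1/4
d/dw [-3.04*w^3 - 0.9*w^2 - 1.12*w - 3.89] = -9.12*w^2 - 1.8*w - 1.12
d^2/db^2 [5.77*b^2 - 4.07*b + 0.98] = 11.5400000000000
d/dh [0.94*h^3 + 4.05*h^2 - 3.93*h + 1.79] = 2.82*h^2 + 8.1*h - 3.93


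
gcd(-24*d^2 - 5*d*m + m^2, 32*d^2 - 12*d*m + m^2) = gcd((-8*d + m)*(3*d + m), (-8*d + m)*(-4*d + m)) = 8*d - m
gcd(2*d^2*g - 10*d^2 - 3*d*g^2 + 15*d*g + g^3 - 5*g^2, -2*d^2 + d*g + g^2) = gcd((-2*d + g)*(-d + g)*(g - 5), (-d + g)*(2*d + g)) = d - g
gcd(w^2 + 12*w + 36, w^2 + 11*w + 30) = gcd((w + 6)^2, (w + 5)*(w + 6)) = w + 6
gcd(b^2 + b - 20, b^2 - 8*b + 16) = b - 4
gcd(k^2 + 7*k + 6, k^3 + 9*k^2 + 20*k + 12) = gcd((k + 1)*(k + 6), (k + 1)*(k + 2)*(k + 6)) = k^2 + 7*k + 6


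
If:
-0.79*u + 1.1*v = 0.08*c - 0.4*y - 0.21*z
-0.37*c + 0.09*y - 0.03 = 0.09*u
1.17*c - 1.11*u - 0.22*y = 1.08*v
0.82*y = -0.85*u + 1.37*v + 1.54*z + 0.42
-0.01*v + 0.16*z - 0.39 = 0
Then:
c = 0.40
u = 0.74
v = -0.89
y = 2.74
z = 2.38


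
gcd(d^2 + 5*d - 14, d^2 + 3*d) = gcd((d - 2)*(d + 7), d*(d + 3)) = 1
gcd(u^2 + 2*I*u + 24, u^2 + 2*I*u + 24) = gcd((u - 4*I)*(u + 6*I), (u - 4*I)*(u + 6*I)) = u^2 + 2*I*u + 24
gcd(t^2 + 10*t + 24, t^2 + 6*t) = t + 6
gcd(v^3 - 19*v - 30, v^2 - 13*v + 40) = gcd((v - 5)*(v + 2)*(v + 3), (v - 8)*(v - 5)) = v - 5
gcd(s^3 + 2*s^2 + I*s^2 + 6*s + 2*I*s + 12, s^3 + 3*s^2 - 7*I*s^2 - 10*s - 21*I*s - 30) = s - 2*I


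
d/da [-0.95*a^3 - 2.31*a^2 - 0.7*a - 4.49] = -2.85*a^2 - 4.62*a - 0.7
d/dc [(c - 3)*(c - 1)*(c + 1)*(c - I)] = 4*c^3 + c^2*(-9 - 3*I) + c*(-2 + 6*I) + 3 + I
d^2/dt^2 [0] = 0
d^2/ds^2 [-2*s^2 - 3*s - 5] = -4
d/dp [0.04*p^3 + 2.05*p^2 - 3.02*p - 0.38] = 0.12*p^2 + 4.1*p - 3.02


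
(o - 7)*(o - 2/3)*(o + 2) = o^3 - 17*o^2/3 - 32*o/3 + 28/3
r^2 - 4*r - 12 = (r - 6)*(r + 2)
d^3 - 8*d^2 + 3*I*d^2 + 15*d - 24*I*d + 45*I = (d - 5)*(d - 3)*(d + 3*I)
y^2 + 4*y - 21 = (y - 3)*(y + 7)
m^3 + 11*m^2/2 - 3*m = m*(m - 1/2)*(m + 6)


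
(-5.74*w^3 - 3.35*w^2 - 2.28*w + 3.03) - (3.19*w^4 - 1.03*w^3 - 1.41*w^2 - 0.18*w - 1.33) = -3.19*w^4 - 4.71*w^3 - 1.94*w^2 - 2.1*w + 4.36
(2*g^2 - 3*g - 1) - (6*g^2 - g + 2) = -4*g^2 - 2*g - 3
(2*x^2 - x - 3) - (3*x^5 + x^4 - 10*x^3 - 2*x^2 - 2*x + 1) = -3*x^5 - x^4 + 10*x^3 + 4*x^2 + x - 4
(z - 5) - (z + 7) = -12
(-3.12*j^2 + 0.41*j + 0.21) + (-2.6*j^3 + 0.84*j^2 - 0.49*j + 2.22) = -2.6*j^3 - 2.28*j^2 - 0.08*j + 2.43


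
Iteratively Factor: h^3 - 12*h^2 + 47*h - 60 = (h - 4)*(h^2 - 8*h + 15) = (h - 5)*(h - 4)*(h - 3)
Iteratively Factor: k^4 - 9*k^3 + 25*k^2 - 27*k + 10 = (k - 5)*(k^3 - 4*k^2 + 5*k - 2) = (k - 5)*(k - 1)*(k^2 - 3*k + 2) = (k - 5)*(k - 2)*(k - 1)*(k - 1)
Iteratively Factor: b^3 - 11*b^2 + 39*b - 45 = (b - 3)*(b^2 - 8*b + 15) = (b - 3)^2*(b - 5)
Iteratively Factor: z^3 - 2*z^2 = (z)*(z^2 - 2*z) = z*(z - 2)*(z)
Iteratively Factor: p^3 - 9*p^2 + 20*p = (p - 4)*(p^2 - 5*p) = p*(p - 4)*(p - 5)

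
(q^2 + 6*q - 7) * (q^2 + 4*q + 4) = q^4 + 10*q^3 + 21*q^2 - 4*q - 28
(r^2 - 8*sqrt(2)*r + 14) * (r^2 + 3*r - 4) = r^4 - 8*sqrt(2)*r^3 + 3*r^3 - 24*sqrt(2)*r^2 + 10*r^2 + 42*r + 32*sqrt(2)*r - 56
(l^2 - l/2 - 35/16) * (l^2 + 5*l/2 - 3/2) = l^4 + 2*l^3 - 79*l^2/16 - 151*l/32 + 105/32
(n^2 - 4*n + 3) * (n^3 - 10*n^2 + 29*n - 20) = n^5 - 14*n^4 + 72*n^3 - 166*n^2 + 167*n - 60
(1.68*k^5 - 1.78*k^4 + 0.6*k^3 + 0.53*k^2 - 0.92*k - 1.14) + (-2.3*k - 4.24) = 1.68*k^5 - 1.78*k^4 + 0.6*k^3 + 0.53*k^2 - 3.22*k - 5.38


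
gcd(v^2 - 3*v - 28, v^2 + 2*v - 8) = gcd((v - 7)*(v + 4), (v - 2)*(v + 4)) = v + 4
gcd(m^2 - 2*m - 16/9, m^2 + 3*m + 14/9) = m + 2/3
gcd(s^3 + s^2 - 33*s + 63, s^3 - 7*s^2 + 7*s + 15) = s - 3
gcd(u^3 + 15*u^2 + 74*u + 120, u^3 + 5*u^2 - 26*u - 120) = u^2 + 10*u + 24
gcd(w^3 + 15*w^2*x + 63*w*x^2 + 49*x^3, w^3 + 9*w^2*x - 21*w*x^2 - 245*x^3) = w^2 + 14*w*x + 49*x^2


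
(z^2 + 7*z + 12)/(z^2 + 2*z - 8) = (z + 3)/(z - 2)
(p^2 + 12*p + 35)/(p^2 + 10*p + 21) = (p + 5)/(p + 3)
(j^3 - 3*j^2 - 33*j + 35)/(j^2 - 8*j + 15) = (j^3 - 3*j^2 - 33*j + 35)/(j^2 - 8*j + 15)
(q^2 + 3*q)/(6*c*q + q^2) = (q + 3)/(6*c + q)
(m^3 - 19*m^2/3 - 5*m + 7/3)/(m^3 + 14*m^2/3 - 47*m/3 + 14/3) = (m^2 - 6*m - 7)/(m^2 + 5*m - 14)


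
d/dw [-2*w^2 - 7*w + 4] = -4*w - 7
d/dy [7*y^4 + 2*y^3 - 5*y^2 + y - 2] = 28*y^3 + 6*y^2 - 10*y + 1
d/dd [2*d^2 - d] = 4*d - 1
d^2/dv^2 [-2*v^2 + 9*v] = -4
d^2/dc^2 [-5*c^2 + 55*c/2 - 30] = -10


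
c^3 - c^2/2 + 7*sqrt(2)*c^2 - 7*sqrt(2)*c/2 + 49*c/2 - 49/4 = (c - 1/2)*(c + 7*sqrt(2)/2)^2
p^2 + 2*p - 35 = (p - 5)*(p + 7)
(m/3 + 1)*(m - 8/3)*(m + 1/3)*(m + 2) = m^4/3 + 8*m^3/9 - 59*m^2/27 - 166*m/27 - 16/9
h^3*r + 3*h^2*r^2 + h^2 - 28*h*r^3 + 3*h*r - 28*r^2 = (h - 4*r)*(h + 7*r)*(h*r + 1)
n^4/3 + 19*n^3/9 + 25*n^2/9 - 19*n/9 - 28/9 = (n/3 + 1/3)*(n - 1)*(n + 7/3)*(n + 4)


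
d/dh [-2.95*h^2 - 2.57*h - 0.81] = -5.9*h - 2.57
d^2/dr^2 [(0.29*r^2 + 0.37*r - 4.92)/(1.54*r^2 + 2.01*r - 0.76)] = (-0.0403480000000016*r^3 - 67.973136*r^2 - 88.77792*r - 49.805888)/(3.652264*r^6 + 14.300748*r^5 + 13.258014*r^4 - 5.994423*r^3 - 6.542916*r^2 + 3.482928*r - 0.438976)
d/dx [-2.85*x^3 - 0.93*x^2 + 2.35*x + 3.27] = -8.55*x^2 - 1.86*x + 2.35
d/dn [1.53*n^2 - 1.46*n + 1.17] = 3.06*n - 1.46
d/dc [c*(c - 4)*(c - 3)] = 3*c^2 - 14*c + 12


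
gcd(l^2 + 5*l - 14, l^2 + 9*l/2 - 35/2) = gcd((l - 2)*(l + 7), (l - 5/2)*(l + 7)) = l + 7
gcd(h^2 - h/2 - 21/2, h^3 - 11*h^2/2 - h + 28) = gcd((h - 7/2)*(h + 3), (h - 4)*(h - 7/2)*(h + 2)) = h - 7/2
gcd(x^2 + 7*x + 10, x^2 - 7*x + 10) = 1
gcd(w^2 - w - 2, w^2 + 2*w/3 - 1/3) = w + 1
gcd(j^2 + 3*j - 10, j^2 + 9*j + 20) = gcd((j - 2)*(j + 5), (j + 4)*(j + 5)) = j + 5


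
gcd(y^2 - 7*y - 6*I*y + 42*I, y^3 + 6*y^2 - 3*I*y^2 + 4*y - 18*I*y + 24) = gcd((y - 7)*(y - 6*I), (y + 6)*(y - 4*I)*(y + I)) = 1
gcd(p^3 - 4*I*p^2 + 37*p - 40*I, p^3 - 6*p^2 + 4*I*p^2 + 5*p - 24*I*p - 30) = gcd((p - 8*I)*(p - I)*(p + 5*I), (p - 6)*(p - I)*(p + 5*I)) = p^2 + 4*I*p + 5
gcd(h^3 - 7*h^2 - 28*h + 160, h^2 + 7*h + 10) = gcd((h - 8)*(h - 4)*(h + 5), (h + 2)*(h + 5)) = h + 5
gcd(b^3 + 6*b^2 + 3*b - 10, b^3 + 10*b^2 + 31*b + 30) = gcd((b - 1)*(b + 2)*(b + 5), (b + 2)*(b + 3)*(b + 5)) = b^2 + 7*b + 10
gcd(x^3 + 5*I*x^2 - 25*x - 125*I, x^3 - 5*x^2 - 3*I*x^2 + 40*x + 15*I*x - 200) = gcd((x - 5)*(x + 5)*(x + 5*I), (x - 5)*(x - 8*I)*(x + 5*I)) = x^2 + x*(-5 + 5*I) - 25*I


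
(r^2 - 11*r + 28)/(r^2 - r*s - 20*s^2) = (-r^2 + 11*r - 28)/(-r^2 + r*s + 20*s^2)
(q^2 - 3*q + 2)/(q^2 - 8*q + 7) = (q - 2)/(q - 7)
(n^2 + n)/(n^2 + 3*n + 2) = n/(n + 2)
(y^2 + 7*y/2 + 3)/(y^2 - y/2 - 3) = (y + 2)/(y - 2)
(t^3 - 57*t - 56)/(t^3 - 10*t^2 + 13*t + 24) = (t + 7)/(t - 3)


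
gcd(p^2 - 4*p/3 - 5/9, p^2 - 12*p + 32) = 1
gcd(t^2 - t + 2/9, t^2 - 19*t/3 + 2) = t - 1/3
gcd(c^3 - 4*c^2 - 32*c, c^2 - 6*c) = c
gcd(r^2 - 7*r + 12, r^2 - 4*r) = r - 4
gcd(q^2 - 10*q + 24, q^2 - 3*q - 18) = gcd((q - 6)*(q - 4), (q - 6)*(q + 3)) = q - 6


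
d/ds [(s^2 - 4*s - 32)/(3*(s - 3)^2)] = 2*(38 - s)/(3*(s^3 - 9*s^2 + 27*s - 27))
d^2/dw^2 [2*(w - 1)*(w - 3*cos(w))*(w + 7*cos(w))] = -8*w^2*cos(w) - 32*w*sin(w) + 8*w*cos(w) + 84*w*cos(2*w) + 12*w + 16*sqrt(2)*sin(w + pi/4) - 84*sqrt(2)*cos(2*w + pi/4) - 4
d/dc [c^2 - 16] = 2*c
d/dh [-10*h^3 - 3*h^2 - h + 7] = -30*h^2 - 6*h - 1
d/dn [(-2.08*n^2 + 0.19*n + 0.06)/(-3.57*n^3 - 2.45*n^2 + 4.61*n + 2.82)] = (-7.4256*n^4 + 1.3566*n^3 - 8.4807*n^2 - 11.4372*n + 0.2592)/(12.7449*n^6 + 17.493*n^5 - 26.9129*n^4 - 42.7238*n^3 + 7.4341*n^2 + 26.0004*n + 7.9524)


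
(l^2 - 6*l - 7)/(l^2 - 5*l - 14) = (l + 1)/(l + 2)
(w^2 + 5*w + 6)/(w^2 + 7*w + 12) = (w + 2)/(w + 4)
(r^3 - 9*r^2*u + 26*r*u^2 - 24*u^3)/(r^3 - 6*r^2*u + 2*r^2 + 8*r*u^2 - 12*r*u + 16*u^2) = (r - 3*u)/(r + 2)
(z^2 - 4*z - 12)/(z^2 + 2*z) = (z - 6)/z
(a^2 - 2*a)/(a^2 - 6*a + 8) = a/(a - 4)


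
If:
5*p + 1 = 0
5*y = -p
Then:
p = -1/5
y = 1/25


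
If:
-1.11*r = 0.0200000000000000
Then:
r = -0.02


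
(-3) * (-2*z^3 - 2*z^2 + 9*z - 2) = 6*z^3 + 6*z^2 - 27*z + 6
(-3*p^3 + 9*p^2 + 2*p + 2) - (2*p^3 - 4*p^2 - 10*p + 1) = -5*p^3 + 13*p^2 + 12*p + 1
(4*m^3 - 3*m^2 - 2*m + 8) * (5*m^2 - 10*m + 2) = 20*m^5 - 55*m^4 + 28*m^3 + 54*m^2 - 84*m + 16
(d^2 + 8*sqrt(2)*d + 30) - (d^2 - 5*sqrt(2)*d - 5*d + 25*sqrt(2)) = 5*d + 13*sqrt(2)*d - 25*sqrt(2) + 30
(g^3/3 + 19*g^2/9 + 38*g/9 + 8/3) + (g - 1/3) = g^3/3 + 19*g^2/9 + 47*g/9 + 7/3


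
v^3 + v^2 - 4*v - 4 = (v - 2)*(v + 1)*(v + 2)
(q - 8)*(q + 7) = q^2 - q - 56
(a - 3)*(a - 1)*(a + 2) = a^3 - 2*a^2 - 5*a + 6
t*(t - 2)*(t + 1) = t^3 - t^2 - 2*t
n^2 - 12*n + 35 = (n - 7)*(n - 5)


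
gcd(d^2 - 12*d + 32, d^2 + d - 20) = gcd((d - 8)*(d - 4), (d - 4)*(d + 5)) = d - 4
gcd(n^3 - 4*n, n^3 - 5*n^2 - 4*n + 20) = n^2 - 4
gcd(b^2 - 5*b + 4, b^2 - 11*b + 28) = b - 4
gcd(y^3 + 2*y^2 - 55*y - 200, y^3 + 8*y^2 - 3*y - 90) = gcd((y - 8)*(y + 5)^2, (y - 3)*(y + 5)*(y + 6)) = y + 5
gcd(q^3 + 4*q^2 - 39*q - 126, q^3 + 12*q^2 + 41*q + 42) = q^2 + 10*q + 21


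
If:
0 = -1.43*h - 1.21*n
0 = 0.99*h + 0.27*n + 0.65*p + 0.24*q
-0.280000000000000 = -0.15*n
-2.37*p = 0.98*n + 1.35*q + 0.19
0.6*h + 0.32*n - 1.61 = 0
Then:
No Solution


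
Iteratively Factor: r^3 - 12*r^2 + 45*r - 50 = (r - 5)*(r^2 - 7*r + 10) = (r - 5)^2*(r - 2)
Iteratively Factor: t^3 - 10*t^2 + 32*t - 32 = (t - 2)*(t^2 - 8*t + 16) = (t - 4)*(t - 2)*(t - 4)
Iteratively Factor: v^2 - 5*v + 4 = (v - 4)*(v - 1)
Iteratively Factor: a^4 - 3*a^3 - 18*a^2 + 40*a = (a - 2)*(a^3 - a^2 - 20*a) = a*(a - 2)*(a^2 - a - 20) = a*(a - 2)*(a + 4)*(a - 5)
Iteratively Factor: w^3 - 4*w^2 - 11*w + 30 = (w - 5)*(w^2 + w - 6) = (w - 5)*(w - 2)*(w + 3)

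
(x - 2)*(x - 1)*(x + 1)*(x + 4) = x^4 + 2*x^3 - 9*x^2 - 2*x + 8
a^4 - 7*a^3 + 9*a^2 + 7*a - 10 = (a - 5)*(a - 2)*(a - 1)*(a + 1)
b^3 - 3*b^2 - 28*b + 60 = (b - 6)*(b - 2)*(b + 5)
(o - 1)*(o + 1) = o^2 - 1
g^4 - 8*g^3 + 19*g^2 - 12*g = g*(g - 4)*(g - 3)*(g - 1)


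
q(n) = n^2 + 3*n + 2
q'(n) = 2*n + 3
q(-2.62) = 1.00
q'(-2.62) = -2.24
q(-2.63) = 1.03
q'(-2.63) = -2.26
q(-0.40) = 0.96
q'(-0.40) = 2.20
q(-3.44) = 3.51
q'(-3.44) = -3.88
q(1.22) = 7.15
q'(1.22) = 5.44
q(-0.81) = 0.23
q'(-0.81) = 1.38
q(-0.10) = 1.71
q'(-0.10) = 2.80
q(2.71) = 17.47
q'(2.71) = 8.42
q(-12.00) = 110.00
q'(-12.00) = -21.00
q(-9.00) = 56.00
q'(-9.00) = -15.00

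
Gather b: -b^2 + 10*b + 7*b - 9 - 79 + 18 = -b^2 + 17*b - 70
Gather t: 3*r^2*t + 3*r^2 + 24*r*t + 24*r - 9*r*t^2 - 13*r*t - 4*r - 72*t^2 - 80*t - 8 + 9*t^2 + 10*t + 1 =3*r^2 + 20*r + t^2*(-9*r - 63) + t*(3*r^2 + 11*r - 70) - 7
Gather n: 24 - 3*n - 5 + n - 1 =18 - 2*n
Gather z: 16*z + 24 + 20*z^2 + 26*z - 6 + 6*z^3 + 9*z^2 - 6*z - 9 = 6*z^3 + 29*z^2 + 36*z + 9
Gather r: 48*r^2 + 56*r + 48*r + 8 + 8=48*r^2 + 104*r + 16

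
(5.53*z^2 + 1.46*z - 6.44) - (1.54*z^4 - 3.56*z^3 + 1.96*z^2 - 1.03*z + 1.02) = -1.54*z^4 + 3.56*z^3 + 3.57*z^2 + 2.49*z - 7.46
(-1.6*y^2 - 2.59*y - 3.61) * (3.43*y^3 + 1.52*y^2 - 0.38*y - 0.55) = -5.488*y^5 - 11.3157*y^4 - 15.7111*y^3 - 3.623*y^2 + 2.7963*y + 1.9855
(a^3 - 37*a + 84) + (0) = a^3 - 37*a + 84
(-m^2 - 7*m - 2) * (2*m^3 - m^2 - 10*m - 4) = -2*m^5 - 13*m^4 + 13*m^3 + 76*m^2 + 48*m + 8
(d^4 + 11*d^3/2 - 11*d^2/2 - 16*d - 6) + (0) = d^4 + 11*d^3/2 - 11*d^2/2 - 16*d - 6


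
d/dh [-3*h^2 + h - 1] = 1 - 6*h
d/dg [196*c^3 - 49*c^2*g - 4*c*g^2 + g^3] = -49*c^2 - 8*c*g + 3*g^2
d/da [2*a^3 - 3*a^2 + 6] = 6*a*(a - 1)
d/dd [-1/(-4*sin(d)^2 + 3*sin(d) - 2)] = (3 - 8*sin(d))*cos(d)/(4*sin(d)^2 - 3*sin(d) + 2)^2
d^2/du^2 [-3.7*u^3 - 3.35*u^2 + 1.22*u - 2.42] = -22.2*u - 6.7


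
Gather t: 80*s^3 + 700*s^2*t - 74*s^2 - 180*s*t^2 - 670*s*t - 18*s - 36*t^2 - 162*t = 80*s^3 - 74*s^2 - 18*s + t^2*(-180*s - 36) + t*(700*s^2 - 670*s - 162)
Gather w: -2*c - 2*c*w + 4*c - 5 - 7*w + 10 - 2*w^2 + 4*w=2*c - 2*w^2 + w*(-2*c - 3) + 5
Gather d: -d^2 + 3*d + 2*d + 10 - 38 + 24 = -d^2 + 5*d - 4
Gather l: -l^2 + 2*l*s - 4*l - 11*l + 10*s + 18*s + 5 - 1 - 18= -l^2 + l*(2*s - 15) + 28*s - 14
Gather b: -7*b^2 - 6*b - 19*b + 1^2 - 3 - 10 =-7*b^2 - 25*b - 12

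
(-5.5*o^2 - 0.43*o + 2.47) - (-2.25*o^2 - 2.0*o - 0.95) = -3.25*o^2 + 1.57*o + 3.42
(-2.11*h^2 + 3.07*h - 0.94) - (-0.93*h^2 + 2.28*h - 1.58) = -1.18*h^2 + 0.79*h + 0.64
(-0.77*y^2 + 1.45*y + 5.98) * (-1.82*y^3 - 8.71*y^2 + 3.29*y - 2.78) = 1.4014*y^5 + 4.0677*y^4 - 26.0464*y^3 - 45.1747*y^2 + 15.6432*y - 16.6244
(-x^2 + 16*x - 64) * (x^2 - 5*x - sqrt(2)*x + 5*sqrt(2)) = -x^4 + sqrt(2)*x^3 + 21*x^3 - 144*x^2 - 21*sqrt(2)*x^2 + 144*sqrt(2)*x + 320*x - 320*sqrt(2)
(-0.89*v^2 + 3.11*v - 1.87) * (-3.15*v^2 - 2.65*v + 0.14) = 2.8035*v^4 - 7.438*v^3 - 2.4756*v^2 + 5.3909*v - 0.2618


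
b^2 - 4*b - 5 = (b - 5)*(b + 1)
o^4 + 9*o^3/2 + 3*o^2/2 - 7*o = o*(o - 1)*(o + 2)*(o + 7/2)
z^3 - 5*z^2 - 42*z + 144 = (z - 8)*(z - 3)*(z + 6)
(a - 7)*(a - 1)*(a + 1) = a^3 - 7*a^2 - a + 7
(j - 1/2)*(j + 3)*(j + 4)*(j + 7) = j^4 + 27*j^3/2 + 54*j^2 + 107*j/2 - 42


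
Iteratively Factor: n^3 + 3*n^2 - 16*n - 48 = (n - 4)*(n^2 + 7*n + 12) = (n - 4)*(n + 4)*(n + 3)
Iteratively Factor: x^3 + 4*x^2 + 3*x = (x)*(x^2 + 4*x + 3) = x*(x + 1)*(x + 3)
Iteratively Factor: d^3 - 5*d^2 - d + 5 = (d - 5)*(d^2 - 1) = (d - 5)*(d + 1)*(d - 1)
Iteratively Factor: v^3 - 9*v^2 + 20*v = (v - 5)*(v^2 - 4*v) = v*(v - 5)*(v - 4)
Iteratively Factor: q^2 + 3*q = (q)*(q + 3)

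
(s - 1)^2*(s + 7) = s^3 + 5*s^2 - 13*s + 7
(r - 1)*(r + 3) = r^2 + 2*r - 3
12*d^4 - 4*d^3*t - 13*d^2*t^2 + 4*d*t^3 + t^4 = (-2*d + t)*(-d + t)*(d + t)*(6*d + t)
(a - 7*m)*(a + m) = a^2 - 6*a*m - 7*m^2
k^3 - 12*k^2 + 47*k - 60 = (k - 5)*(k - 4)*(k - 3)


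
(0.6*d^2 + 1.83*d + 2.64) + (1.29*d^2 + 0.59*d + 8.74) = 1.89*d^2 + 2.42*d + 11.38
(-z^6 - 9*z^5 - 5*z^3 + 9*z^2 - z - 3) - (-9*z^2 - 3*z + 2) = -z^6 - 9*z^5 - 5*z^3 + 18*z^2 + 2*z - 5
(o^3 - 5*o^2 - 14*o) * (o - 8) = o^4 - 13*o^3 + 26*o^2 + 112*o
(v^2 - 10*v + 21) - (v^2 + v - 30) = 51 - 11*v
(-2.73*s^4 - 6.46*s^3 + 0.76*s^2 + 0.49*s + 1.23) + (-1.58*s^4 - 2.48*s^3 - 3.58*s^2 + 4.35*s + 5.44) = -4.31*s^4 - 8.94*s^3 - 2.82*s^2 + 4.84*s + 6.67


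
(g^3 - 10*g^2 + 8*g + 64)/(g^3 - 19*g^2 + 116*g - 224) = (g + 2)/(g - 7)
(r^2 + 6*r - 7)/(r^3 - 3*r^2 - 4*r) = (-r^2 - 6*r + 7)/(r*(-r^2 + 3*r + 4))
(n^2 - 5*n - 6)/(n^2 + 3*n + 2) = (n - 6)/(n + 2)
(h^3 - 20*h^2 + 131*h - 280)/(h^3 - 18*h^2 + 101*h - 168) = (h - 5)/(h - 3)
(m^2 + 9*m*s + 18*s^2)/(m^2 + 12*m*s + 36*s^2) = (m + 3*s)/(m + 6*s)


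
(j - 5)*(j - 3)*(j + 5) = j^3 - 3*j^2 - 25*j + 75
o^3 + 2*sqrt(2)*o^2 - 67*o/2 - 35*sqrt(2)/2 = (o - 7*sqrt(2)/2)*(o + sqrt(2)/2)*(o + 5*sqrt(2))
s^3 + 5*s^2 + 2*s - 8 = (s - 1)*(s + 2)*(s + 4)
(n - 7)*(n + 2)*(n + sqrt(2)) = n^3 - 5*n^2 + sqrt(2)*n^2 - 14*n - 5*sqrt(2)*n - 14*sqrt(2)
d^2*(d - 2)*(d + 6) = d^4 + 4*d^3 - 12*d^2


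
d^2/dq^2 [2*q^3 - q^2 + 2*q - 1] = 12*q - 2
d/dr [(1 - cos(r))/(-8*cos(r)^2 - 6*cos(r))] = (-3*sin(r)^3/cos(r)^2 + sin(r) - 8*tan(r))/(2*(4*cos(r) + 3)^2)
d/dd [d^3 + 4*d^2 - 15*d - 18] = 3*d^2 + 8*d - 15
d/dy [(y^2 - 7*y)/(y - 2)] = (y^2 - 4*y + 14)/(y^2 - 4*y + 4)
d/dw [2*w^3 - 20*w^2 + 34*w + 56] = 6*w^2 - 40*w + 34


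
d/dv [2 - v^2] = -2*v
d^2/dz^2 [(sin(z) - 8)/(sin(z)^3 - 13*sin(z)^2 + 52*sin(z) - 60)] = (-4*sin(z)^7 + 111*sin(z)^6 - 1099*sin(z)^5 + 4610*sin(z)^4 - 5326*sin(z)^3 - 16336*sin(z)^2 + 46248*sin(z) - 24544)/(sin(z)^3 - 13*sin(z)^2 + 52*sin(z) - 60)^3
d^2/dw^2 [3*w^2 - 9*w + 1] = 6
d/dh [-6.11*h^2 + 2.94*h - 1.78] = 2.94 - 12.22*h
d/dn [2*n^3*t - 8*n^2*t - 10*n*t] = 2*t*(3*n^2 - 8*n - 5)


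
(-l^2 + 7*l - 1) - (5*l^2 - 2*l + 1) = -6*l^2 + 9*l - 2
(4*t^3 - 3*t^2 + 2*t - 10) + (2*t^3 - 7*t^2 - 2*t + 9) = 6*t^3 - 10*t^2 - 1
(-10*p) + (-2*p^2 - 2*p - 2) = -2*p^2 - 12*p - 2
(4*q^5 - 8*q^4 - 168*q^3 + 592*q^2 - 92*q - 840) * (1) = 4*q^5 - 8*q^4 - 168*q^3 + 592*q^2 - 92*q - 840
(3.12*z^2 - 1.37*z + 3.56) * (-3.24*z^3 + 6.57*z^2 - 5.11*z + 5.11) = -10.1088*z^5 + 24.9372*z^4 - 36.4785*z^3 + 46.3331*z^2 - 25.1923*z + 18.1916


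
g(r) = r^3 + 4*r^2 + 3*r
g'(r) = 3*r^2 + 8*r + 3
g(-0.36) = -0.61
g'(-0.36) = 0.51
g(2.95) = 69.33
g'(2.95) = 52.71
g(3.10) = 77.53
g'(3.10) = 56.63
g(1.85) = 25.57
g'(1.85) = 28.07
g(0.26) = 1.07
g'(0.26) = 5.28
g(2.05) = 31.58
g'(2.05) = 32.01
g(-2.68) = 1.44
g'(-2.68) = 3.11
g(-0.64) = -0.54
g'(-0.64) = -0.89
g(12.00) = 2340.00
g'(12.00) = 531.00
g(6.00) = 378.00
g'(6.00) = 159.00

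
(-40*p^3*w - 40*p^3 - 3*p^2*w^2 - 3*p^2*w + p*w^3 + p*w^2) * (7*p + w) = -280*p^4*w - 280*p^4 - 61*p^3*w^2 - 61*p^3*w + 4*p^2*w^3 + 4*p^2*w^2 + p*w^4 + p*w^3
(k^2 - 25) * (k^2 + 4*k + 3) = k^4 + 4*k^3 - 22*k^2 - 100*k - 75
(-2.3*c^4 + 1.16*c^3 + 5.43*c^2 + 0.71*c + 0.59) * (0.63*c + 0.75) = -1.449*c^5 - 0.9942*c^4 + 4.2909*c^3 + 4.5198*c^2 + 0.9042*c + 0.4425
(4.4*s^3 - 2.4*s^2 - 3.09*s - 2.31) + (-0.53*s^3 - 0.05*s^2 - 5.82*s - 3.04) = 3.87*s^3 - 2.45*s^2 - 8.91*s - 5.35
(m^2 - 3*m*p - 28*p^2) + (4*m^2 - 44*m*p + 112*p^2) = 5*m^2 - 47*m*p + 84*p^2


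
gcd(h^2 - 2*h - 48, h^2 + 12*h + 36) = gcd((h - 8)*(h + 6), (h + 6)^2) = h + 6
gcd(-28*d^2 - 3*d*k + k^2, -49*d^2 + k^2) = 7*d - k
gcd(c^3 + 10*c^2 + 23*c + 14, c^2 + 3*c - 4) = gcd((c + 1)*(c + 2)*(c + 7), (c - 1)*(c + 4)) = 1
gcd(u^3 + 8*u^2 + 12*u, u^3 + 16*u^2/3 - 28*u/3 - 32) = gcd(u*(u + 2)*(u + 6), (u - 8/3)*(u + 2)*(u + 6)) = u^2 + 8*u + 12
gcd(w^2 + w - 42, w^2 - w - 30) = w - 6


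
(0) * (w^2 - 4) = 0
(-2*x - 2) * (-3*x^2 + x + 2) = 6*x^3 + 4*x^2 - 6*x - 4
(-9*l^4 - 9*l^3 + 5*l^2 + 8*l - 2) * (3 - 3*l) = 27*l^5 - 42*l^3 - 9*l^2 + 30*l - 6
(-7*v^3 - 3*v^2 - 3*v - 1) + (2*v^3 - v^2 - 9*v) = -5*v^3 - 4*v^2 - 12*v - 1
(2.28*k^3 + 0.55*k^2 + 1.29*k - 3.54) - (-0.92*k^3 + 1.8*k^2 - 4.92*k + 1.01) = 3.2*k^3 - 1.25*k^2 + 6.21*k - 4.55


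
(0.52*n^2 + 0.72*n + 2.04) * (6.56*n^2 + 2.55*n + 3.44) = 3.4112*n^4 + 6.0492*n^3 + 17.0072*n^2 + 7.6788*n + 7.0176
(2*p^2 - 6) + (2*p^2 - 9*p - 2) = 4*p^2 - 9*p - 8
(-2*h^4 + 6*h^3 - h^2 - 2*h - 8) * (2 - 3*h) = 6*h^5 - 22*h^4 + 15*h^3 + 4*h^2 + 20*h - 16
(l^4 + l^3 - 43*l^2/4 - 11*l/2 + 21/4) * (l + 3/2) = l^5 + 5*l^4/2 - 37*l^3/4 - 173*l^2/8 - 3*l + 63/8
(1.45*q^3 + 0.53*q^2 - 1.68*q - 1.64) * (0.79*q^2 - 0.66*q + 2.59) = 1.1455*q^5 - 0.5383*q^4 + 2.0785*q^3 + 1.1859*q^2 - 3.2688*q - 4.2476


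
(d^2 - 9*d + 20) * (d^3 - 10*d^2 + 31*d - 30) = d^5 - 19*d^4 + 141*d^3 - 509*d^2 + 890*d - 600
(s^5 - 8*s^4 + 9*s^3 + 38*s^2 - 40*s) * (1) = s^5 - 8*s^4 + 9*s^3 + 38*s^2 - 40*s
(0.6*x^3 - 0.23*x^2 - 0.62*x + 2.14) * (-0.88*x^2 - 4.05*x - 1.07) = -0.528*x^5 - 2.2276*x^4 + 0.8351*x^3 + 0.8739*x^2 - 8.0036*x - 2.2898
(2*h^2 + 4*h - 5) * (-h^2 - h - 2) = -2*h^4 - 6*h^3 - 3*h^2 - 3*h + 10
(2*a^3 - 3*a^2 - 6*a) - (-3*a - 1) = 2*a^3 - 3*a^2 - 3*a + 1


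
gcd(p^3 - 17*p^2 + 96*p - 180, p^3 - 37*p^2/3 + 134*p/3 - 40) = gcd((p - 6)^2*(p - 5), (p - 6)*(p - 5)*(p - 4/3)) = p^2 - 11*p + 30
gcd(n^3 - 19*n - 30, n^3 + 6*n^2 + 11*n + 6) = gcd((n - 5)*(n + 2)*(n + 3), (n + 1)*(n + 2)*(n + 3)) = n^2 + 5*n + 6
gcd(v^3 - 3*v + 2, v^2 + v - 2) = v^2 + v - 2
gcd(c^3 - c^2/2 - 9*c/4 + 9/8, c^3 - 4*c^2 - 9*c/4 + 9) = c^2 - 9/4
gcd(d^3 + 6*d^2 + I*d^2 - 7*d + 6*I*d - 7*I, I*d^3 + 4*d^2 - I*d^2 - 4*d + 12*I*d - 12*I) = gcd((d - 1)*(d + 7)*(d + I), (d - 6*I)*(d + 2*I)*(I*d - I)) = d - 1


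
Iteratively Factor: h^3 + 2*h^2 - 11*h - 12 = (h + 4)*(h^2 - 2*h - 3) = (h + 1)*(h + 4)*(h - 3)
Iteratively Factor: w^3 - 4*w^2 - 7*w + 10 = (w - 1)*(w^2 - 3*w - 10) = (w - 5)*(w - 1)*(w + 2)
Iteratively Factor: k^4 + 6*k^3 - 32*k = (k - 2)*(k^3 + 8*k^2 + 16*k) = (k - 2)*(k + 4)*(k^2 + 4*k) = k*(k - 2)*(k + 4)*(k + 4)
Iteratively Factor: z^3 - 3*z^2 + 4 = (z - 2)*(z^2 - z - 2) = (z - 2)*(z + 1)*(z - 2)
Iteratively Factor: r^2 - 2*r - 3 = (r + 1)*(r - 3)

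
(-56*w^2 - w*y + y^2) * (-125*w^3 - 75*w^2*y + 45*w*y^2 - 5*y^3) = 7000*w^5 + 4325*w^4*y - 2570*w^3*y^2 + 160*w^2*y^3 + 50*w*y^4 - 5*y^5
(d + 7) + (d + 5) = 2*d + 12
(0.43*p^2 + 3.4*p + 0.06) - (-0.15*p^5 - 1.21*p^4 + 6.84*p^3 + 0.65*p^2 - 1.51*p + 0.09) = 0.15*p^5 + 1.21*p^4 - 6.84*p^3 - 0.22*p^2 + 4.91*p - 0.03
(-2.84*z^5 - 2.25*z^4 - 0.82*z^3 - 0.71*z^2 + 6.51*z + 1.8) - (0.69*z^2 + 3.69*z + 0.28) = -2.84*z^5 - 2.25*z^4 - 0.82*z^3 - 1.4*z^2 + 2.82*z + 1.52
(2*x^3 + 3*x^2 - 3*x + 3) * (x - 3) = 2*x^4 - 3*x^3 - 12*x^2 + 12*x - 9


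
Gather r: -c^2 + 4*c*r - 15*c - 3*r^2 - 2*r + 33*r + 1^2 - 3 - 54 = -c^2 - 15*c - 3*r^2 + r*(4*c + 31) - 56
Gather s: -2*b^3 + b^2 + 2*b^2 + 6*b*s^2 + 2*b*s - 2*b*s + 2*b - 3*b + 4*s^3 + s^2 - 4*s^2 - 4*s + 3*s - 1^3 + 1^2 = -2*b^3 + 3*b^2 - b + 4*s^3 + s^2*(6*b - 3) - s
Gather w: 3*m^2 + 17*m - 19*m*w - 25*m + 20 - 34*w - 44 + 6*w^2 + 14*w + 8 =3*m^2 - 8*m + 6*w^2 + w*(-19*m - 20) - 16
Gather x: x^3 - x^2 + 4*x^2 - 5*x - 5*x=x^3 + 3*x^2 - 10*x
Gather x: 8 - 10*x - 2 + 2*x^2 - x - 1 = 2*x^2 - 11*x + 5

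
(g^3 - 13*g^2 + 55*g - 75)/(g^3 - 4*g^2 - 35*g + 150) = (g - 3)/(g + 6)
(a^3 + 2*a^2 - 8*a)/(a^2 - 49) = a*(a^2 + 2*a - 8)/(a^2 - 49)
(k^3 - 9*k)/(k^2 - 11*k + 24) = k*(k + 3)/(k - 8)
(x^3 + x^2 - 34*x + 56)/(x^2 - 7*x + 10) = (x^2 + 3*x - 28)/(x - 5)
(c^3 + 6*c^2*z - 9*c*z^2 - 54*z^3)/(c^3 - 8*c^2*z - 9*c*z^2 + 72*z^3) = (-c - 6*z)/(-c + 8*z)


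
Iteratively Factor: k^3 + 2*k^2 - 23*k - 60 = (k + 3)*(k^2 - k - 20) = (k + 3)*(k + 4)*(k - 5)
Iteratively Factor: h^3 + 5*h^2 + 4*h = (h + 4)*(h^2 + h) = h*(h + 4)*(h + 1)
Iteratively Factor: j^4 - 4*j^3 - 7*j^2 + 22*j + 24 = (j + 2)*(j^3 - 6*j^2 + 5*j + 12) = (j - 4)*(j + 2)*(j^2 - 2*j - 3) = (j - 4)*(j - 3)*(j + 2)*(j + 1)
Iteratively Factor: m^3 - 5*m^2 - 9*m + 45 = (m - 5)*(m^2 - 9) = (m - 5)*(m - 3)*(m + 3)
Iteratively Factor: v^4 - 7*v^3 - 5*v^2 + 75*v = (v - 5)*(v^3 - 2*v^2 - 15*v) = (v - 5)^2*(v^2 + 3*v) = (v - 5)^2*(v + 3)*(v)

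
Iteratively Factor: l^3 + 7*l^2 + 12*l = (l + 3)*(l^2 + 4*l) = (l + 3)*(l + 4)*(l)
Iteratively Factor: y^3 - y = (y - 1)*(y^2 + y) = y*(y - 1)*(y + 1)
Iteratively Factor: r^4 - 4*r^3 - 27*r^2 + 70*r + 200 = (r - 5)*(r^3 + r^2 - 22*r - 40) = (r - 5)*(r + 2)*(r^2 - r - 20) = (r - 5)^2*(r + 2)*(r + 4)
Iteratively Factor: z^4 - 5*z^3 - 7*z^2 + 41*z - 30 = (z - 1)*(z^3 - 4*z^2 - 11*z + 30) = (z - 5)*(z - 1)*(z^2 + z - 6) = (z - 5)*(z - 2)*(z - 1)*(z + 3)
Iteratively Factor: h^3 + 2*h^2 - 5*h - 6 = (h + 3)*(h^2 - h - 2) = (h + 1)*(h + 3)*(h - 2)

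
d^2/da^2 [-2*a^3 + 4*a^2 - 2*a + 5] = 8 - 12*a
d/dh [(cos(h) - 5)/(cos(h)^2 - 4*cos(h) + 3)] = (cos(h)^2 - 10*cos(h) + 17)*sin(h)/(cos(h)^2 - 4*cos(h) + 3)^2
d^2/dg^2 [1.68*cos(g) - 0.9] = -1.68*cos(g)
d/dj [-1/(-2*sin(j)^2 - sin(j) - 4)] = -(4*sin(j) + 1)*cos(j)/(sin(j) - cos(2*j) + 5)^2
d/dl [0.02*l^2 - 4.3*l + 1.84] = 0.04*l - 4.3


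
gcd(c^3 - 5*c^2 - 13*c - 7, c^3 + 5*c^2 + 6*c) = 1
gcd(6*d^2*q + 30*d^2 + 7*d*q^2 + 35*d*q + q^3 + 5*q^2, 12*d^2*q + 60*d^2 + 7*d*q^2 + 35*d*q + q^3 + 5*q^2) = q + 5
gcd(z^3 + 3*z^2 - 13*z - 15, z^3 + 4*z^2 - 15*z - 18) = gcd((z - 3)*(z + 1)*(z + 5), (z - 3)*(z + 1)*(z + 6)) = z^2 - 2*z - 3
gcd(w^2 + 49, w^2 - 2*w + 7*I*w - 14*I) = w + 7*I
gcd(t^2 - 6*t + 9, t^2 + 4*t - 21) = t - 3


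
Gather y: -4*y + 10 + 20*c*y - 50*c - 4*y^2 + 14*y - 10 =-50*c - 4*y^2 + y*(20*c + 10)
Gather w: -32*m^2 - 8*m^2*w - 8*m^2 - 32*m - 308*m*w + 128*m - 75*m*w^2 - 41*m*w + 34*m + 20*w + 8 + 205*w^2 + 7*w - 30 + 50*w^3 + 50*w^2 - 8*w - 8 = -40*m^2 + 130*m + 50*w^3 + w^2*(255 - 75*m) + w*(-8*m^2 - 349*m + 19) - 30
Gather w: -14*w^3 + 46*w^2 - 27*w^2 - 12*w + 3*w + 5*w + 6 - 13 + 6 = -14*w^3 + 19*w^2 - 4*w - 1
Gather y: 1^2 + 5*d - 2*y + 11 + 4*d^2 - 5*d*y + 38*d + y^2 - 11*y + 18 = 4*d^2 + 43*d + y^2 + y*(-5*d - 13) + 30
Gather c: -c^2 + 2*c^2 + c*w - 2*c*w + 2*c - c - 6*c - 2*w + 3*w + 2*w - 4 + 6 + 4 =c^2 + c*(-w - 5) + 3*w + 6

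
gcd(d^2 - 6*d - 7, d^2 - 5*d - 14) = d - 7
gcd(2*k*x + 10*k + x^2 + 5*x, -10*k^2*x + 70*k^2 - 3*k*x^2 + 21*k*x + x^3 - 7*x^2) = 2*k + x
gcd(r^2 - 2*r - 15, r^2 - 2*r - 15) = r^2 - 2*r - 15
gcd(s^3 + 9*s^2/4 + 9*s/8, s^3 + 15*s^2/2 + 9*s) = s^2 + 3*s/2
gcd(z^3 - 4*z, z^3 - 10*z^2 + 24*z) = z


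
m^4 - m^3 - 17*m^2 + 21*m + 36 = (m - 3)^2*(m + 1)*(m + 4)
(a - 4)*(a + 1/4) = a^2 - 15*a/4 - 1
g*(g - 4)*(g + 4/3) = g^3 - 8*g^2/3 - 16*g/3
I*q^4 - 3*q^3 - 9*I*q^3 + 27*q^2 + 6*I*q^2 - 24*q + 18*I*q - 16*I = (q - 8)*(q + I)*(q + 2*I)*(I*q - I)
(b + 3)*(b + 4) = b^2 + 7*b + 12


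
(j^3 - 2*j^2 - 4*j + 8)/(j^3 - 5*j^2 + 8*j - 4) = (j + 2)/(j - 1)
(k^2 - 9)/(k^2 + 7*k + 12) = (k - 3)/(k + 4)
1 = 1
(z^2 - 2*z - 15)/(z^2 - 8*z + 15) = (z + 3)/(z - 3)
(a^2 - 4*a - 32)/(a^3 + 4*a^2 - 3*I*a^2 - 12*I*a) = (a - 8)/(a*(a - 3*I))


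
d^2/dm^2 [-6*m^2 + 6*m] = -12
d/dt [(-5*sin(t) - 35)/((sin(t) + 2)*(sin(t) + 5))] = 5*(sin(t)^2 + 14*sin(t) + 39)*cos(t)/((sin(t) + 2)^2*(sin(t) + 5)^2)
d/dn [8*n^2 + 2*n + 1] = 16*n + 2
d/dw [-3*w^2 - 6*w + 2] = -6*w - 6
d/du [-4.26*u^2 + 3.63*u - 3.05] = 3.63 - 8.52*u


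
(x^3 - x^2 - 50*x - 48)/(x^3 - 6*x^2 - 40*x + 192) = (x + 1)/(x - 4)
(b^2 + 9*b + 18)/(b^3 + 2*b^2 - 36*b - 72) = (b + 3)/(b^2 - 4*b - 12)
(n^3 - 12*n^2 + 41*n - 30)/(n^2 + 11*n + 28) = (n^3 - 12*n^2 + 41*n - 30)/(n^2 + 11*n + 28)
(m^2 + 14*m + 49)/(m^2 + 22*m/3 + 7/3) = 3*(m + 7)/(3*m + 1)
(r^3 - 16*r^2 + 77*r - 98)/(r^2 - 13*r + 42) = (r^2 - 9*r + 14)/(r - 6)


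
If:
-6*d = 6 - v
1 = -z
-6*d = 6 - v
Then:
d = v/6 - 1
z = -1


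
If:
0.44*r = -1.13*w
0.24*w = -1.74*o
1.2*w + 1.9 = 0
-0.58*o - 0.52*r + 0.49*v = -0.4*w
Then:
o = 0.22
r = 4.07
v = 5.87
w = -1.58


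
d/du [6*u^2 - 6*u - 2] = 12*u - 6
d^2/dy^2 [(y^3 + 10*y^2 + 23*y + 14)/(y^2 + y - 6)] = 8*(5*y^3 + 51*y^2 + 141*y + 149)/(y^6 + 3*y^5 - 15*y^4 - 35*y^3 + 90*y^2 + 108*y - 216)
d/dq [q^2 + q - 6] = 2*q + 1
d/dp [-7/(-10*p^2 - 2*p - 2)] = 7*(-10*p - 1)/(2*(5*p^2 + p + 1)^2)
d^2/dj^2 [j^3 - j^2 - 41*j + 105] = 6*j - 2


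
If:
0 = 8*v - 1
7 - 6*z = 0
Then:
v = 1/8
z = 7/6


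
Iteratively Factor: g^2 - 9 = (g + 3)*(g - 3)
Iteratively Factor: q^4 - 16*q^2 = (q)*(q^3 - 16*q) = q*(q - 4)*(q^2 + 4*q) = q^2*(q - 4)*(q + 4)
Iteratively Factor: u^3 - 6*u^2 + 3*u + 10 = (u - 2)*(u^2 - 4*u - 5) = (u - 2)*(u + 1)*(u - 5)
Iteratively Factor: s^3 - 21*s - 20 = (s + 4)*(s^2 - 4*s - 5) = (s - 5)*(s + 4)*(s + 1)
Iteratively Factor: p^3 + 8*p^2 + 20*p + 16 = (p + 2)*(p^2 + 6*p + 8) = (p + 2)*(p + 4)*(p + 2)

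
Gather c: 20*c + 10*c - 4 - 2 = 30*c - 6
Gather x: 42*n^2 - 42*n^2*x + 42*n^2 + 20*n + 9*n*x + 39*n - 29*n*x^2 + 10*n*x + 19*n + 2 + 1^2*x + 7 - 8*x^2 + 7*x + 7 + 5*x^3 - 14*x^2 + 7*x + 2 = 84*n^2 + 78*n + 5*x^3 + x^2*(-29*n - 22) + x*(-42*n^2 + 19*n + 15) + 18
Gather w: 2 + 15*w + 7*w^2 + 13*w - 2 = 7*w^2 + 28*w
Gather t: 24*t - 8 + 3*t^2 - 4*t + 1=3*t^2 + 20*t - 7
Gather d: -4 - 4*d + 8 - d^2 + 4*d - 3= 1 - d^2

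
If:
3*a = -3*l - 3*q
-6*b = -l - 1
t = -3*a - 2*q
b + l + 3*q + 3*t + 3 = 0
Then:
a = 25*t/47 + 38/47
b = 6*t/47 + 11/47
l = 36*t/47 + 19/47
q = -61*t/47 - 57/47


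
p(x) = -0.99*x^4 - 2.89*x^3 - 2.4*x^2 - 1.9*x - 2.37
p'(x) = -3.96*x^3 - 8.67*x^2 - 4.8*x - 1.9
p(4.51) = -734.45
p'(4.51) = -563.16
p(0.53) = -4.56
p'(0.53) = -7.47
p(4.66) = -822.65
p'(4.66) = -613.27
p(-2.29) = -3.12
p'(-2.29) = 11.18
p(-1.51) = -0.17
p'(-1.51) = -0.79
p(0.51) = -4.41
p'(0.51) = -7.13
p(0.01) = -2.39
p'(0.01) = -1.95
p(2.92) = -172.31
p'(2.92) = -188.43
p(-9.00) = -4568.25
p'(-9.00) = 2225.87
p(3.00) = -187.89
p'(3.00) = -201.25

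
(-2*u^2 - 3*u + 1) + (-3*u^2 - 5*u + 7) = -5*u^2 - 8*u + 8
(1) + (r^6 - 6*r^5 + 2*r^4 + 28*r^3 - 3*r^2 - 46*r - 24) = r^6 - 6*r^5 + 2*r^4 + 28*r^3 - 3*r^2 - 46*r - 23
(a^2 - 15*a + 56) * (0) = 0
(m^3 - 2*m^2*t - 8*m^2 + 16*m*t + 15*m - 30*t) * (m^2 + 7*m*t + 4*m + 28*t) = m^5 + 5*m^4*t - 4*m^4 - 14*m^3*t^2 - 20*m^3*t - 17*m^3 + 56*m^2*t^2 - 85*m^2*t + 60*m^2 + 238*m*t^2 + 300*m*t - 840*t^2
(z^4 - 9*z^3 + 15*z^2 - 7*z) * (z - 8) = z^5 - 17*z^4 + 87*z^3 - 127*z^2 + 56*z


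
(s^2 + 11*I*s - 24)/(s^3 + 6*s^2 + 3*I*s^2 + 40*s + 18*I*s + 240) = (s + 3*I)/(s^2 + s*(6 - 5*I) - 30*I)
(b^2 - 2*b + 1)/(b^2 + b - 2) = (b - 1)/(b + 2)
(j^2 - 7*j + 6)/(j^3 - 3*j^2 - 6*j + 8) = (j - 6)/(j^2 - 2*j - 8)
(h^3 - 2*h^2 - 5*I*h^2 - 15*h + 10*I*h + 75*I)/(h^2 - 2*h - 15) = h - 5*I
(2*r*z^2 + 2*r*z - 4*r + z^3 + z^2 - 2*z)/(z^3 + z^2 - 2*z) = (2*r + z)/z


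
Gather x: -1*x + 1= 1 - x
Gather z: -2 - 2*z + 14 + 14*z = 12*z + 12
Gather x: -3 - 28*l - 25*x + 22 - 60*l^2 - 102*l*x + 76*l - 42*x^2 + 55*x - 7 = -60*l^2 + 48*l - 42*x^2 + x*(30 - 102*l) + 12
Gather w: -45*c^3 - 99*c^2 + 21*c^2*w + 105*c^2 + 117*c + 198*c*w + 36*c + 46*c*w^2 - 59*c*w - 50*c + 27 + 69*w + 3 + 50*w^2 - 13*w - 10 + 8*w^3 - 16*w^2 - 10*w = -45*c^3 + 6*c^2 + 103*c + 8*w^3 + w^2*(46*c + 34) + w*(21*c^2 + 139*c + 46) + 20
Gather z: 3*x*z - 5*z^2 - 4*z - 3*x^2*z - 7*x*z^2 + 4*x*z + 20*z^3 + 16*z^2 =20*z^3 + z^2*(11 - 7*x) + z*(-3*x^2 + 7*x - 4)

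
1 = 1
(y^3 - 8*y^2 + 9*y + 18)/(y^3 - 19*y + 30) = (y^2 - 5*y - 6)/(y^2 + 3*y - 10)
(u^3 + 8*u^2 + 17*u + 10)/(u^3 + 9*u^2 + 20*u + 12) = (u + 5)/(u + 6)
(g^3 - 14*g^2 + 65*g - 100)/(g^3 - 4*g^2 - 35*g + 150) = (g - 4)/(g + 6)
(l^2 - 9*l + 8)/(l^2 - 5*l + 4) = (l - 8)/(l - 4)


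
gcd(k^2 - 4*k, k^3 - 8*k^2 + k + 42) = 1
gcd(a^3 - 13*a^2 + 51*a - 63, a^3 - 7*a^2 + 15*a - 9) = a^2 - 6*a + 9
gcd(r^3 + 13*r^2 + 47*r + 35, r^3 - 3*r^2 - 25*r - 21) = r + 1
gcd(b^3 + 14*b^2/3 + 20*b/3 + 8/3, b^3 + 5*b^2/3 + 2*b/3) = b + 2/3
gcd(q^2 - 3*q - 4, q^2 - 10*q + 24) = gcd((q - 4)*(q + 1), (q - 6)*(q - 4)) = q - 4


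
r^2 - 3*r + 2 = (r - 2)*(r - 1)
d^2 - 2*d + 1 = (d - 1)^2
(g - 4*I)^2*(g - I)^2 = g^4 - 10*I*g^3 - 33*g^2 + 40*I*g + 16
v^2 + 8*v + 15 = (v + 3)*(v + 5)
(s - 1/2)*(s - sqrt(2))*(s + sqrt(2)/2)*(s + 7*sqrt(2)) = s^4 - s^3/2 + 13*sqrt(2)*s^3/2 - 8*s^2 - 13*sqrt(2)*s^2/4 - 7*sqrt(2)*s + 4*s + 7*sqrt(2)/2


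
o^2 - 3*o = o*(o - 3)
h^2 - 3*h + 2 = (h - 2)*(h - 1)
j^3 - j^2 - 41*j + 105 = (j - 5)*(j - 3)*(j + 7)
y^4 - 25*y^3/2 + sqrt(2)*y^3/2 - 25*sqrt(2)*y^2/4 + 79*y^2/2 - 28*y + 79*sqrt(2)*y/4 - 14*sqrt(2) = (y - 8)*(y - 7/2)*(y - 1)*(y + sqrt(2)/2)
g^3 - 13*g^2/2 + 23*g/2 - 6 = (g - 4)*(g - 3/2)*(g - 1)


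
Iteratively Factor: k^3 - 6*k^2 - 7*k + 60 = (k - 5)*(k^2 - k - 12) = (k - 5)*(k - 4)*(k + 3)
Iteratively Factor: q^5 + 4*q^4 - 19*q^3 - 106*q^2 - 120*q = (q)*(q^4 + 4*q^3 - 19*q^2 - 106*q - 120) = q*(q + 3)*(q^3 + q^2 - 22*q - 40) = q*(q - 5)*(q + 3)*(q^2 + 6*q + 8) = q*(q - 5)*(q + 2)*(q + 3)*(q + 4)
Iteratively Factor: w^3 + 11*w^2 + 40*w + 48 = (w + 4)*(w^2 + 7*w + 12) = (w + 4)^2*(w + 3)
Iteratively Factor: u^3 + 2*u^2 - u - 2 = (u + 1)*(u^2 + u - 2) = (u - 1)*(u + 1)*(u + 2)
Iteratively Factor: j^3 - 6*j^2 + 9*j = (j - 3)*(j^2 - 3*j) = (j - 3)^2*(j)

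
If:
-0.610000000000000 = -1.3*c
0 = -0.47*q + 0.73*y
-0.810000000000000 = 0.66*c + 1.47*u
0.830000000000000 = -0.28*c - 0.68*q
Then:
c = 0.47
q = -1.41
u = -0.76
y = -0.91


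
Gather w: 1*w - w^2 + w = -w^2 + 2*w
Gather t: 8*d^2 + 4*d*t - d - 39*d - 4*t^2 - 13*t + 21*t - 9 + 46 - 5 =8*d^2 - 40*d - 4*t^2 + t*(4*d + 8) + 32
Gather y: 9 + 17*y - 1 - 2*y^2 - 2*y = -2*y^2 + 15*y + 8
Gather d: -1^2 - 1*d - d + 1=-2*d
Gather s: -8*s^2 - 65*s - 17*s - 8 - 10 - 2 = -8*s^2 - 82*s - 20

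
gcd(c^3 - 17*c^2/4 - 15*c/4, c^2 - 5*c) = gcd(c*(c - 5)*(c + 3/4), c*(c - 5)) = c^2 - 5*c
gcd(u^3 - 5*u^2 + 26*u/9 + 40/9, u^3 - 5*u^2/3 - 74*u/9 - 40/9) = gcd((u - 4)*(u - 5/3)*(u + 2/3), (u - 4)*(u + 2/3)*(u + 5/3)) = u^2 - 10*u/3 - 8/3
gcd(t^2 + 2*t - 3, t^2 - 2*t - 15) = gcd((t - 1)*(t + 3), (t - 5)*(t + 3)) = t + 3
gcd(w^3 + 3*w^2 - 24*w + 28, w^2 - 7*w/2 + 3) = w - 2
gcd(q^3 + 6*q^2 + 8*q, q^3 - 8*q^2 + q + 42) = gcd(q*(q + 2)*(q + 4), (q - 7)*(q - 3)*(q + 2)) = q + 2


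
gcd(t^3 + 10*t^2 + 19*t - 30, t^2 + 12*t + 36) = t + 6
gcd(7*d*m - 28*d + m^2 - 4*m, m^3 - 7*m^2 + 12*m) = m - 4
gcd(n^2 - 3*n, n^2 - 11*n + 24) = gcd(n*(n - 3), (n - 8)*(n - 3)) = n - 3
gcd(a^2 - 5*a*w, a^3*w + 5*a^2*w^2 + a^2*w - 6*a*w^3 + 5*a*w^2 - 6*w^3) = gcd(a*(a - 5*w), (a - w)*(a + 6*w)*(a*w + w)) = 1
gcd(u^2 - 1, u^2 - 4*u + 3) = u - 1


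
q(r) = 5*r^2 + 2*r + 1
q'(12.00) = 122.00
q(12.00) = 745.00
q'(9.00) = 92.00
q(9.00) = 424.00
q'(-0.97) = -7.70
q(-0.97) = 3.76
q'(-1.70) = -15.00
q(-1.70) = 12.05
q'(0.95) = 11.50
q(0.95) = 7.41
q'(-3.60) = -34.00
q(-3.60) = 58.60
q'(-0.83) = -6.30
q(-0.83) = 2.78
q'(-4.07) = -38.70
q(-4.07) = 75.68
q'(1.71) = 19.10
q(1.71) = 19.04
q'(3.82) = 40.20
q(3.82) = 81.60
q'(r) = 10*r + 2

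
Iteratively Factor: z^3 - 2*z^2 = (z - 2)*(z^2) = z*(z - 2)*(z)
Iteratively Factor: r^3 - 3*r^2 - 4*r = (r + 1)*(r^2 - 4*r) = (r - 4)*(r + 1)*(r)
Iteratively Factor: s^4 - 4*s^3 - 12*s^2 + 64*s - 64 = (s - 2)*(s^3 - 2*s^2 - 16*s + 32) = (s - 4)*(s - 2)*(s^2 + 2*s - 8) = (s - 4)*(s - 2)*(s + 4)*(s - 2)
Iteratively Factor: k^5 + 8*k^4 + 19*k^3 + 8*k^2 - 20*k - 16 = (k - 1)*(k^4 + 9*k^3 + 28*k^2 + 36*k + 16) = (k - 1)*(k + 4)*(k^3 + 5*k^2 + 8*k + 4) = (k - 1)*(k + 2)*(k + 4)*(k^2 + 3*k + 2) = (k - 1)*(k + 1)*(k + 2)*(k + 4)*(k + 2)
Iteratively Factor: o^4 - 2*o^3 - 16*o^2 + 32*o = (o - 4)*(o^3 + 2*o^2 - 8*o) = (o - 4)*(o + 4)*(o^2 - 2*o) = (o - 4)*(o - 2)*(o + 4)*(o)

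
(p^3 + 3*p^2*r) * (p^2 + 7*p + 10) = p^5 + 3*p^4*r + 7*p^4 + 21*p^3*r + 10*p^3 + 30*p^2*r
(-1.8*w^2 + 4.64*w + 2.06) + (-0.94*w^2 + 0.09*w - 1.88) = -2.74*w^2 + 4.73*w + 0.18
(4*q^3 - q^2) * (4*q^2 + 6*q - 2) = 16*q^5 + 20*q^4 - 14*q^3 + 2*q^2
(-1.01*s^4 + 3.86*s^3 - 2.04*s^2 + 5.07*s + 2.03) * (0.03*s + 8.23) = -0.0303*s^5 - 8.1965*s^4 + 31.7066*s^3 - 16.6371*s^2 + 41.787*s + 16.7069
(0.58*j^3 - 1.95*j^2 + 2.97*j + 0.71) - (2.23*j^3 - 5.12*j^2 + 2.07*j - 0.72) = -1.65*j^3 + 3.17*j^2 + 0.9*j + 1.43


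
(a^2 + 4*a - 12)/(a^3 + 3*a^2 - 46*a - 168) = (a - 2)/(a^2 - 3*a - 28)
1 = 1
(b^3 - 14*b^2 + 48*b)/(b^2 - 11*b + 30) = b*(b - 8)/(b - 5)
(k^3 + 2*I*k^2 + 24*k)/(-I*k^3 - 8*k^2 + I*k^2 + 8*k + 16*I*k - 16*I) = k*(I*k - 6)/(k^2 - k*(1 + 4*I) + 4*I)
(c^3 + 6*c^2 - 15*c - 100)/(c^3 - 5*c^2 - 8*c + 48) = (c^2 + 10*c + 25)/(c^2 - c - 12)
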